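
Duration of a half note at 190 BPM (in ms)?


One quarter-note beat = 60000 / BPM = 60000 / 190 ms
Half note = 2 × quarter note
Duration = 2 × 60000 / 190 = 120000 / 190
= 631.6 ms


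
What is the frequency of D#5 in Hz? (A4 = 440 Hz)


Solution.
f = 440 × 2^(n/12) where n = semitones from A4
D#5: 6 semitones from A4
f = 440 × 2^(6/12)
f = 622.25 Hz


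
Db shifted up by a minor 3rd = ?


Step by step:
minor 3rd: 3 letter names, 3 semitones
Letter: D + 2 → F
Pitch: Db + 3 semitones, spelled as an F → Fb
= Fb


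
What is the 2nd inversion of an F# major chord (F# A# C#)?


Solution.
Root position: F# A# C#
2nd inversion: move root and 3rd up an octave
Bass note: C#
Notes (bottom to top) = C# F# A#


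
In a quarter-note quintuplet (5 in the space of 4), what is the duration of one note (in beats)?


Solution.
Quintuplet: 5 notes occupy the space of 4 quarter notes
Space = 4 × 1 = 4 beats
Each quintuplet note = 4 / 5 = 4/5 beats
= 4/5 beats


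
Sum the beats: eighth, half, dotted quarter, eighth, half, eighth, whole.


Beat values:
  eighth = 0.5 beats
  half = 2 beats
  dotted quarter = 1.5 beats
  eighth = 0.5 beats
  half = 2 beats
  eighth = 0.5 beats
  whole = 4 beats
Sum = 0.5 + 2 + 1.5 + 0.5 + 2 + 0.5 + 4
= 11 beats


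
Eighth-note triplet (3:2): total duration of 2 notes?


Solution.
Triplet: 3 notes occupy the space of 2 eighth notes
Space = 2 × 1/2 = 1 beat
Each triplet note = 1 / 3 = 1/3 beats
2 notes = 2 × 1/3 = 2/3
= 2/3 beats


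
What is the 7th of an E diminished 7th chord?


Reasoning:
Diminished 7th chord = root + minor 3rd + diminished 5th + diminished 7th
Seventh chords stack in thirds, so the letter names are E-G-B-D
Root: E
Minor 3rd above E: G
Diminished 5th above E: Bb
Diminished 7th above E: Db
The 7th = Db


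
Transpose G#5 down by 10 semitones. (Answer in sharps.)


Solution.
G#5: chromatic position 8 in octave 5 → absolute = 5×12 + 8 = 68
Transpose down 10: 68 - 10 = 58
58 = 4×12 + 10 → A# in octave 4
Result = A#4


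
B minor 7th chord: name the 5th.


Step by step:
Minor 7th chord = root + minor 3rd + perfect 5th + minor 7th
Seventh chords stack in thirds, so the letter names are B-D-F-A
Root: B
Minor 3rd above B: D
Perfect 5th above B: F#
Minor 7th above B: A
The 5th = F#


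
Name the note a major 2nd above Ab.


A 2nd spans 2 letter names, so from A we land on B
A major 2nd = 2 semitones above Ab
Spell B at that pitch: Bb
= Bb


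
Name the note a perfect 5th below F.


Solution.
A 5th spans 5 letter names, so from F we land on B
A perfect 5th = 7 semitones below F
Spell B at that pitch: Bb
= Bb


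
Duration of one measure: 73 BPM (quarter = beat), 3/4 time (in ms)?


Quarter-note beat duration = 60000 / 73 ms
Beats per measure (3/4) = 3
One measure = 3 × 60000 / 73 = 180000 / 73 ms
= 2465.8 ms


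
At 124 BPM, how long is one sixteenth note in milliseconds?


Let's work it out.
One quarter-note beat = 60000 / BPM = 60000 / 124 ms
Sixteenth note = 1/4 × quarter note
Duration = 1/4 × 60000 / 124 = 15000 / 124
= 121.0 ms


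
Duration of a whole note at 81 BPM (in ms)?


One quarter-note beat = 60000 / BPM = 60000 / 81 ms
Whole note = 4 × quarter note
Duration = 4 × 60000 / 81 = 240000 / 81
= 2963.0 ms


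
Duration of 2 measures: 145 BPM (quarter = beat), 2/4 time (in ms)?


Solution.
Quarter-note beat duration = 60000 / 145 ms
Beats per measure (2/4) = 2
One measure = 2 × 60000 / 145 = 120000 / 145 ms
2 measures = 2 × 120000 / 145 = 240000 / 145
= 1655.2 ms


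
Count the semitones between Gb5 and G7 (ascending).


Working:
Absolute semitone position = octave×12 + chromatic position
Gb5: 5×12 + 6 = 66
G7: 7×12 + 7 = 91
Difference = 91 - 66 = 25
= 25 semitones


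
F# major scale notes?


Working:
Major scale pattern: W-W-H-W-W-W-H (2-2-1-2-2-2-1 semitones)
Starting from F#:
  F# + 2 semitones → G#
  G# + 2 semitones → A#
  A# + 1 semitone → B
  B + 2 semitones → C#
  C# + 2 semitones → D#
  D# + 2 semitones → E#
  E# + 1 semitone → F#
Scale = F# G# A# B C# D# E#


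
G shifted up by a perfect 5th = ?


Reasoning:
perfect 5th: 5 letter names, 7 semitones
Letter: G + 4 → D
Pitch: G + 7 semitones, spelled as a D → D
= D


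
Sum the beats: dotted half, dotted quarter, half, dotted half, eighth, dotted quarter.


Beat values:
  dotted half = 3 beats
  dotted quarter = 1.5 beats
  half = 2 beats
  dotted half = 3 beats
  eighth = 0.5 beats
  dotted quarter = 1.5 beats
Sum = 3 + 1.5 + 2 + 3 + 0.5 + 1.5
= 11.5 beats


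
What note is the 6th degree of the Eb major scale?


Let's work it out.
Major scale pattern: W-W-H-W-W-W-H (2-2-1-2-2-2-1 semitones)
Starting from Eb:
  Eb + 2 semitones → F
  F + 2 semitones → G
  G + 1 semitone → Ab
  Ab + 2 semitones → Bb
  Bb + 2 semitones → C
  C + 2 semitones → D
  D + 1 semitone → Eb
Scale: Eb F G Ab Bb C D
Degree 6 = C


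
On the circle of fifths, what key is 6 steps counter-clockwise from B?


Each counter-clockwise step moves down a perfect 5th (= up a perfect 4th)
From B: B → E → A → D → G → C → F
= F


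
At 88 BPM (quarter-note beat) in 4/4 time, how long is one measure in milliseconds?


Step by step:
Quarter-note beat duration = 60000 / 88 ms
Beats per measure (4/4) = 4
One measure = 4 × 60000 / 88 = 240000 / 88 ms
= 2727.3 ms


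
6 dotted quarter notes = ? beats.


Reasoning:
Base quarter note = 1 beat
Dot 1 adds half the previous value: +1/2
One dotted quarter = 1 + 1/2 = 3/2
6 of them = 6 × 3/2 = 9
= 9 beats


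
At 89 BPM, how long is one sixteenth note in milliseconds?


One quarter-note beat = 60000 / BPM = 60000 / 89 ms
Sixteenth note = 1/4 × quarter note
Duration = 1/4 × 60000 / 89 = 15000 / 89
= 168.5 ms


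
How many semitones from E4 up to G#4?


Reasoning:
Absolute semitone position = octave×12 + chromatic position
E4: 4×12 + 4 = 52
G#4: 4×12 + 8 = 56
Difference = 56 - 52 = 4
= 4 semitones


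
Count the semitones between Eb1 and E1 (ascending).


Reasoning:
Absolute semitone position = octave×12 + chromatic position
Eb1: 1×12 + 3 = 15
E1: 1×12 + 4 = 16
Difference = 16 - 15 = 1
= 1 semitone


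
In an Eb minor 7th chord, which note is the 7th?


Minor 7th chord = root + minor 3rd + perfect 5th + minor 7th
Seventh chords stack in thirds, so the letter names are E-G-B-D
Root: Eb
Minor 3rd above Eb: Gb
Perfect 5th above Eb: Bb
Minor 7th above Eb: Db
The 7th = Db


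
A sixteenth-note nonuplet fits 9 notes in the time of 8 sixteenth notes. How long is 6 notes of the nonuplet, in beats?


Step by step:
Nonuplet: 9 notes occupy the space of 8 sixteenth notes
Space = 8 × 1/4 = 2 beats
Each nonuplet note = 2 / 9 = 2/9 beats
6 notes = 6 × 2/9 = 4/3
= 4/3 beats


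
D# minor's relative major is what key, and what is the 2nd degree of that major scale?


Let's work it out.
The relative major shares the key signature and is a minor 3rd above the minor tonic
A minor 3rd above D# is F#
→ relative major of D# minor is F# major
F# major scale: F# G# A# B C# D# E#
= F# major; 2nd degree = G#


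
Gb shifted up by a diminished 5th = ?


Working:
diminished 5th: 5 letter names, 6 semitones
Letter: G + 4 → D
Pitch: Gb + 6 semitones, spelled as a D → Dbb
= Dbb


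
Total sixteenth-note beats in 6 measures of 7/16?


Let's work it out.
Time signature 7/16: the bottom number 16 means the sixteenth note gets one count
The top number 7 means 7 sixteenth-note beats per measure
Total = 7 × 6 measures
= 42 sixteenth-note beats


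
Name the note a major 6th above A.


Solution.
A 6th spans 6 letter names, so from A we land on F
A major 6th = 9 semitones above A
Spell F at that pitch: F#
= F#


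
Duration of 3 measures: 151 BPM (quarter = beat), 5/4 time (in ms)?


Quarter-note beat duration = 60000 / 151 ms
Beats per measure (5/4) = 5
One measure = 5 × 60000 / 151 = 300000 / 151 ms
3 measures = 3 × 300000 / 151 = 900000 / 151
= 5960.3 ms


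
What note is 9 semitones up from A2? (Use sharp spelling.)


A2: chromatic position 9 in octave 2 → absolute = 2×12 + 9 = 33
Transpose up 9: 33 + 9 = 42
42 = 3×12 + 6 → F# in octave 3
Result = F#3


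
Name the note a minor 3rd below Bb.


Solution.
A 3rd spans 3 letter names, so from B we land on G
A minor 3rd = 3 semitones below Bb
Spell G at that pitch: G
= G


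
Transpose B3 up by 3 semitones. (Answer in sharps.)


B3: chromatic position 11 in octave 3 → absolute = 3×12 + 11 = 47
Transpose up 3: 47 + 3 = 50
50 = 4×12 + 2 → D in octave 4
Result = D4


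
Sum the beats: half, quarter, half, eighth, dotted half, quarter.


Let's work it out.
Beat values:
  half = 2 beats
  quarter = 1 beat
  half = 2 beats
  eighth = 0.5 beats
  dotted half = 3 beats
  quarter = 1 beat
Sum = 2 + 1 + 2 + 0.5 + 3 + 1
= 9.5 beats


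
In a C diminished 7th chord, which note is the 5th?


Let's work it out.
Diminished 7th chord = root + minor 3rd + diminished 5th + diminished 7th
Seventh chords stack in thirds, so the letter names are C-E-G-B
Root: C
Minor 3rd above C: Eb
Diminished 5th above C: Gb
Diminished 7th above C: Bbb
The 5th = Gb


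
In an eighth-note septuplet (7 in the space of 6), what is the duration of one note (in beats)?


Let's work it out.
Septuplet: 7 notes occupy the space of 6 eighth notes
Space = 6 × 1/2 = 3 beats
Each septuplet note = 3 / 7 = 3/7 beats
= 3/7 beats


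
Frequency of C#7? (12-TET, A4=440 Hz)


f = 440 × 2^(n/12) where n = semitones from A4
C#7: 28 semitones from A4
f = 440 × 2^(28/12)
f = 2217.46 Hz


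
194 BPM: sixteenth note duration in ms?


Solution.
One quarter-note beat = 60000 / BPM = 60000 / 194 ms
Sixteenth note = 1/4 × quarter note
Duration = 1/4 × 60000 / 194 = 15000 / 194
= 77.3 ms


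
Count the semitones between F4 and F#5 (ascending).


Reasoning:
Absolute semitone position = octave×12 + chromatic position
F4: 4×12 + 5 = 53
F#5: 5×12 + 6 = 66
Difference = 66 - 53 = 13
= 13 semitones


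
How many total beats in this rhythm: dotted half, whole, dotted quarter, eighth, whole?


Beat values:
  dotted half = 3 beats
  whole = 4 beats
  dotted quarter = 1.5 beats
  eighth = 0.5 beats
  whole = 4 beats
Sum = 3 + 4 + 1.5 + 0.5 + 4
= 13 beats


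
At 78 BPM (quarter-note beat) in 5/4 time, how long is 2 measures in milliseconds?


Quarter-note beat duration = 60000 / 78 ms
Beats per measure (5/4) = 5
One measure = 5 × 60000 / 78 = 300000 / 78 ms
2 measures = 2 × 300000 / 78 = 600000 / 78
= 7692.3 ms


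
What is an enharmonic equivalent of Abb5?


Solution.
Enharmonic notes sound the same pitch but are spelled with different letter names
Abb and G name the same pitch class
= G5


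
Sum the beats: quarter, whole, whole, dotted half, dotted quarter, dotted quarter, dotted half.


Let's work it out.
Beat values:
  quarter = 1 beat
  whole = 4 beats
  whole = 4 beats
  dotted half = 3 beats
  dotted quarter = 1.5 beats
  dotted quarter = 1.5 beats
  dotted half = 3 beats
Sum = 1 + 4 + 4 + 3 + 1.5 + 1.5 + 3
= 18 beats


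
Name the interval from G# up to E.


Solution.
Letter names: G → E spans 6 letter names → a 6th
Semitones: G# → E = 8 half-steps
A 6th of 8 semitones is a minor 6th
= minor 6th


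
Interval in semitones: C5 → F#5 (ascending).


Absolute semitone position = octave×12 + chromatic position
C5: 5×12 + 0 = 60
F#5: 5×12 + 6 = 66
Difference = 66 - 60 = 6
= 6 semitones


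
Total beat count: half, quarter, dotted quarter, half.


Reasoning:
Beat values:
  half = 2 beats
  quarter = 1 beat
  dotted quarter = 1.5 beats
  half = 2 beats
Sum = 2 + 1 + 1.5 + 2
= 6.5 beats


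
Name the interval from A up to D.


Solution.
Letter names: A → D spans 4 letter names → a 4th
Semitones: A → D = 5 half-steps
A 4th of 5 semitones is a perfect 4th
= perfect 4th


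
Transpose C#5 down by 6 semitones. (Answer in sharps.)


Working:
C#5: chromatic position 1 in octave 5 → absolute = 5×12 + 1 = 61
Transpose down 6: 61 - 6 = 55
55 = 4×12 + 7 → G in octave 4
Result = G4


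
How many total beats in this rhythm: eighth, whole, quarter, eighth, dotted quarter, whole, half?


Step by step:
Beat values:
  eighth = 0.5 beats
  whole = 4 beats
  quarter = 1 beat
  eighth = 0.5 beats
  dotted quarter = 1.5 beats
  whole = 4 beats
  half = 2 beats
Sum = 0.5 + 4 + 1 + 0.5 + 1.5 + 4 + 2
= 13.5 beats


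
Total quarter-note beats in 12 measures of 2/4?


Time signature 2/4: the bottom number 4 means the quarter note gets one count
The top number 2 means 2 quarter-note beats per measure
Total = 2 × 12 measures
= 24 quarter-note beats


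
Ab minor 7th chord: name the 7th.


Minor 7th chord = root + minor 3rd + perfect 5th + minor 7th
Seventh chords stack in thirds, so the letter names are A-C-E-G
Root: Ab
Minor 3rd above Ab: Cb
Perfect 5th above Ab: Eb
Minor 7th above Ab: Gb
The 7th = Gb


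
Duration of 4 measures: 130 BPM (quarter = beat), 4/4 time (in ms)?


Solution.
Quarter-note beat duration = 60000 / 130 ms
Beats per measure (4/4) = 4
One measure = 4 × 60000 / 130 = 240000 / 130 ms
4 measures = 4 × 240000 / 130 = 960000 / 130
= 7384.6 ms


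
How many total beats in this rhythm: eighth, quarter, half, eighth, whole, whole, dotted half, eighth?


Solution.
Beat values:
  eighth = 0.5 beats
  quarter = 1 beat
  half = 2 beats
  eighth = 0.5 beats
  whole = 4 beats
  whole = 4 beats
  dotted half = 3 beats
  eighth = 0.5 beats
Sum = 0.5 + 1 + 2 + 0.5 + 4 + 4 + 3 + 0.5
= 15.5 beats


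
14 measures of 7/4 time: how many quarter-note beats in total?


Reasoning:
Time signature 7/4: the bottom number 4 means the quarter note gets one count
The top number 7 means 7 quarter-note beats per measure
Total = 7 × 14 measures
= 98 quarter-note beats


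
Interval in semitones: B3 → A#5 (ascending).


Step by step:
Absolute semitone position = octave×12 + chromatic position
B3: 3×12 + 11 = 47
A#5: 5×12 + 10 = 70
Difference = 70 - 47 = 23
= 23 semitones


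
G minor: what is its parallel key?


Solution.
Parallel keys share the same tonic but differ in mode
G minor → parallel is G major
= G major


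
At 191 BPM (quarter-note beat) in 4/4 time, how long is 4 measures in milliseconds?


Quarter-note beat duration = 60000 / 191 ms
Beats per measure (4/4) = 4
One measure = 4 × 60000 / 191 = 240000 / 191 ms
4 measures = 4 × 240000 / 191 = 960000 / 191
= 5026.2 ms


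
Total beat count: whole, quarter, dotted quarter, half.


Step by step:
Beat values:
  whole = 4 beats
  quarter = 1 beat
  dotted quarter = 1.5 beats
  half = 2 beats
Sum = 4 + 1 + 1.5 + 2
= 8.5 beats


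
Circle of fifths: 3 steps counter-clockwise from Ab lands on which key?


Step by step:
Each counter-clockwise step moves down a perfect 5th (= up a perfect 4th)
From Ab: Ab → Db → F#/Gb → B
= B


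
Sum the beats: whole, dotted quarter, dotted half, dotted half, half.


Step by step:
Beat values:
  whole = 4 beats
  dotted quarter = 1.5 beats
  dotted half = 3 beats
  dotted half = 3 beats
  half = 2 beats
Sum = 4 + 1.5 + 3 + 3 + 2
= 13.5 beats


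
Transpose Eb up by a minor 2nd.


minor 2nd: 2 letter names, 1 semitones
Letter: E + 1 → F
Pitch: Eb + 1 semitones, spelled as an F → Fb
= Fb


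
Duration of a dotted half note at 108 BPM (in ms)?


Reasoning:
One quarter-note beat = 60000 / BPM = 60000 / 108 ms
Dotted half note = 3 × quarter note
Duration = 3 × 60000 / 108 = 180000 / 108
= 1666.7 ms


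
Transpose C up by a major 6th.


major 6th: 6 letter names, 9 semitones
Letter: C + 5 → A
Pitch: C + 9 semitones, spelled as an A → A
= A


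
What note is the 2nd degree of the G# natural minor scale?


Reasoning:
Natural minor scale pattern: W-H-W-W-H-W-W (2-1-2-2-1-2-2 semitones)
Starting from G#:
  G# + 2 semitones → A#
  A# + 1 semitone → B
  B + 2 semitones → C#
  C# + 2 semitones → D#
  D# + 1 semitone → E
  E + 2 semitones → F#
  F# + 2 semitones → G#
Scale: G# A# B C# D# E F#
Degree 2 = A#


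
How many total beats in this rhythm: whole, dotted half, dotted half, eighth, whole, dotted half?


Reasoning:
Beat values:
  whole = 4 beats
  dotted half = 3 beats
  dotted half = 3 beats
  eighth = 0.5 beats
  whole = 4 beats
  dotted half = 3 beats
Sum = 4 + 3 + 3 + 0.5 + 4 + 3
= 17.5 beats


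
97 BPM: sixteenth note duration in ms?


Working:
One quarter-note beat = 60000 / BPM = 60000 / 97 ms
Sixteenth note = 1/4 × quarter note
Duration = 1/4 × 60000 / 97 = 15000 / 97
= 154.6 ms


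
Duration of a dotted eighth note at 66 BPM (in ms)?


Working:
One quarter-note beat = 60000 / BPM = 60000 / 66 ms
Dotted eighth note = 3/4 × quarter note
Duration = 3/4 × 60000 / 66 = 45000 / 66
= 681.8 ms


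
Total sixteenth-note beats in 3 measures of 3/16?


Working:
Time signature 3/16: the bottom number 16 means the sixteenth note gets one count
The top number 3 means 3 sixteenth-note beats per measure
Total = 3 × 3 measures
= 9 sixteenth-note beats


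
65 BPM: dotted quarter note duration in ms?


One quarter-note beat = 60000 / BPM = 60000 / 65 ms
Dotted quarter note = 3/2 × quarter note
Duration = 3/2 × 60000 / 65 = 90000 / 65
= 1384.6 ms


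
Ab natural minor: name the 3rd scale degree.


Step by step:
Natural minor scale pattern: W-H-W-W-H-W-W (2-1-2-2-1-2-2 semitones)
Starting from Ab:
  Ab + 2 semitones → Bb
  Bb + 1 semitone → Cb
  Cb + 2 semitones → Db
  Db + 2 semitones → Eb
  Eb + 1 semitone → Fb
  Fb + 2 semitones → Gb
  Gb + 2 semitones → Ab
Scale: Ab Bb Cb Db Eb Fb Gb
Degree 3 = Cb


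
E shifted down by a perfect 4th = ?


perfect 4th: 4 letter names, 5 semitones
Letter: E - 3 → B
Pitch: E - 5 semitones, spelled as a B → B
= B


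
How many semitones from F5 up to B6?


Reasoning:
Absolute semitone position = octave×12 + chromatic position
F5: 5×12 + 5 = 65
B6: 6×12 + 11 = 83
Difference = 83 - 65 = 18
= 18 semitones


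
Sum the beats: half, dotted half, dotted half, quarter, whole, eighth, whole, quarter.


Let's work it out.
Beat values:
  half = 2 beats
  dotted half = 3 beats
  dotted half = 3 beats
  quarter = 1 beat
  whole = 4 beats
  eighth = 0.5 beats
  whole = 4 beats
  quarter = 1 beat
Sum = 2 + 3 + 3 + 1 + 4 + 0.5 + 4 + 1
= 18.5 beats


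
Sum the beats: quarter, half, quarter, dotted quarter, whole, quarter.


Let's work it out.
Beat values:
  quarter = 1 beat
  half = 2 beats
  quarter = 1 beat
  dotted quarter = 1.5 beats
  whole = 4 beats
  quarter = 1 beat
Sum = 1 + 2 + 1 + 1.5 + 4 + 1
= 10.5 beats


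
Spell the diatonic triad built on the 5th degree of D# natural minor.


Solution.
D# natural minor scale: D# E# F# G# A# B C#
Diatonic triad on degree 5 stacks scale notes 5, 7, 2: A# C# E#
A#→C# = 3 semitones; A#→E# = 7 semitones → minor triad
= A# C# E# (minor)


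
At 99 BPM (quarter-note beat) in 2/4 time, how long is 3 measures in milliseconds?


Step by step:
Quarter-note beat duration = 60000 / 99 ms
Beats per measure (2/4) = 2
One measure = 2 × 60000 / 99 = 120000 / 99 ms
3 measures = 3 × 120000 / 99 = 360000 / 99
= 3636.4 ms


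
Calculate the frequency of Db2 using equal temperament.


f = 440 × 2^(n/12) where n = semitones from A4
Db2: -32 semitones from A4
f = 440 × 2^(-32/12)
f = 69.30 Hz


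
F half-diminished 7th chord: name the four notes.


Working:
Half-diminished 7th chord = root + minor 3rd + diminished 5th + minor 7th
Seventh chords stack in thirds, so the letter names are F-A-C-E
Root: F
Minor 3rd above F: Ab
Diminished 5th above F: Cb
Minor 7th above F: Eb
Chord = F Ab Cb Eb


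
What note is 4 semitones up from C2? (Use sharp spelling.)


Reasoning:
C2: chromatic position 0 in octave 2 → absolute = 2×12 + 0 = 24
Transpose up 4: 24 + 4 = 28
28 = 2×12 + 4 → E in octave 2
Result = E2


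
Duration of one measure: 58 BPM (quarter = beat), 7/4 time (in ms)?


Quarter-note beat duration = 60000 / 58 ms
Beats per measure (7/4) = 7
One measure = 7 × 60000 / 58 = 420000 / 58 ms
= 7241.4 ms


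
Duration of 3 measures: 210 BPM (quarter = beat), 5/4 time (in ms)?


Let's work it out.
Quarter-note beat duration = 60000 / 210 ms
Beats per measure (5/4) = 5
One measure = 5 × 60000 / 210 = 300000 / 210 ms
3 measures = 3 × 300000 / 210 = 900000 / 210
= 4285.7 ms


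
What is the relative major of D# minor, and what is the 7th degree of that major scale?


The relative major shares the key signature and is a minor 3rd above the minor tonic
A minor 3rd above D# is F#
→ relative major of D# minor is F# major
F# major scale: F# G# A# B C# D# E#
= F# major; 7th degree = E#


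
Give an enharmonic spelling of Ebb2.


Reasoning:
Enharmonic notes sound the same pitch but are spelled with different letter names
Ebb and D name the same pitch class
= D2


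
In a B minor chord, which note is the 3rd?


Let's work it out.
Minor triad = root + minor 3rd (3 semitones) + perfect 5th (7 semitones)
A triad on B stacks thirds, so the chord tones use letter names B-D-F
Root: B
Minor 3rd above B: D
Perfect 5th above B: F#
The 3rd = D


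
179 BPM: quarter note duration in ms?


Reasoning:
One quarter-note beat = 60000 / BPM = 60000 / 179 ms
Duration = 60000 / 179
= 335.2 ms


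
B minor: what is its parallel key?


Let's work it out.
Parallel keys share the same tonic but differ in mode
B minor → parallel is B major
= B major


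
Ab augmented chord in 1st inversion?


Solution.
Root position: Ab C E
1st inversion: move root up an octave
Bass note: C
Notes (bottom to top) = C E Ab


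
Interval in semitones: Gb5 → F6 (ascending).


Step by step:
Absolute semitone position = octave×12 + chromatic position
Gb5: 5×12 + 6 = 66
F6: 6×12 + 5 = 77
Difference = 77 - 66 = 11
= 11 semitones


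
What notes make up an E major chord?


Step by step:
Major triad = root + major 3rd (4 semitones) + perfect 5th (7 semitones)
A triad on E stacks thirds, so the chord tones use letter names E-G-B
Root: E
Major 3rd above E: G#
Perfect 5th above E: B
Chord = E G# B


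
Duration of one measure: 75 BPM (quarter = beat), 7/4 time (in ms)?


Working:
Quarter-note beat duration = 60000 / 75 ms
Beats per measure (7/4) = 7
One measure = 7 × 60000 / 75 = 420000 / 75 ms
= 5600.0 ms


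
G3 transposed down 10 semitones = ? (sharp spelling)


Let's work it out.
G3: chromatic position 7 in octave 3 → absolute = 3×12 + 7 = 43
Transpose down 10: 43 - 10 = 33
33 = 2×12 + 9 → A in octave 2
Result = A2


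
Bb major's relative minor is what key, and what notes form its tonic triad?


Working:
The relative minor shares the major's key signature and starts on its 6th degree
6th degree = a major 6th above the tonic; a major 6th above Bb is G
→ relative minor of Bb major is G minor
Tonic triad of G minor = root + minor 3rd + perfect 5th = G Bb D
= G minor; triad = G Bb D


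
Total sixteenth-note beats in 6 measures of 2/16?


Step by step:
Time signature 2/16: the bottom number 16 means the sixteenth note gets one count
The top number 2 means 2 sixteenth-note beats per measure
Total = 2 × 6 measures
= 12 sixteenth-note beats


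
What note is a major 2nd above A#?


Step by step:
A 2nd spans 2 letter names, so from A we land on B
A major 2nd = 2 semitones above A#
Spell B at that pitch: B#
= B#


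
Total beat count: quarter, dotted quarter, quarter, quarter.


Solution.
Beat values:
  quarter = 1 beat
  dotted quarter = 1.5 beats
  quarter = 1 beat
  quarter = 1 beat
Sum = 1 + 1.5 + 1 + 1
= 4.5 beats


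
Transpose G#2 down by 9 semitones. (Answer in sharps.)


Let's work it out.
G#2: chromatic position 8 in octave 2 → absolute = 2×12 + 8 = 32
Transpose down 9: 32 - 9 = 23
23 = 1×12 + 11 → B in octave 1
Result = B1


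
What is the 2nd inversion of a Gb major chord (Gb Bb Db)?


Root position: Gb Bb Db
2nd inversion: move root and 3rd up an octave
Bass note: Db
Notes (bottom to top) = Db Gb Bb


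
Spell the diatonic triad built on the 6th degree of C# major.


Solution.
C# major scale: C# D# E# F# G# A# B#
Diatonic triad on degree 6 stacks scale notes 6, 1, 3: A# C# E#
A#→C# = 3 semitones; A#→E# = 7 semitones → minor triad
= A# C# E# (minor)


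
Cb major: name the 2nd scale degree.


Solution.
Major scale pattern: W-W-H-W-W-W-H (2-2-1-2-2-2-1 semitones)
Starting from Cb:
  Cb + 2 semitones → Db
  Db + 2 semitones → Eb
  Eb + 1 semitone → Fb
  Fb + 2 semitones → Gb
  Gb + 2 semitones → Ab
  Ab + 2 semitones → Bb
  Bb + 1 semitone → Cb
Scale: Cb Db Eb Fb Gb Ab Bb
Degree 2 = Db


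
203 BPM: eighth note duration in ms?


Reasoning:
One quarter-note beat = 60000 / BPM = 60000 / 203 ms
Eighth note = 1/2 × quarter note
Duration = 1/2 × 60000 / 203 = 30000 / 203
= 147.8 ms


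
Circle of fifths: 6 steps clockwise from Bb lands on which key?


Each clockwise step on the circle of fifths moves up a perfect 5th
From Bb: Bb → F → C → G → D → A → E
= E


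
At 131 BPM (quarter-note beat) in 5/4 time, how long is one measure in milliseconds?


Reasoning:
Quarter-note beat duration = 60000 / 131 ms
Beats per measure (5/4) = 5
One measure = 5 × 60000 / 131 = 300000 / 131 ms
= 2290.1 ms


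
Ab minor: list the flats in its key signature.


Solution.
Flat minor keys: A(0), D(1), G(2), C(3), F(4), Bb(5), Eb(6), Ab(7)
Ab minor has 7 flats
Order of flats: Bb Eb Ab Db Gb Cb Fb → first 7: Bb, Eb, Ab, Db, Gb, Cb, Fb
= Bb, Eb, Ab, Db, Gb, Cb, Fb


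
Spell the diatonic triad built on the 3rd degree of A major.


Step by step:
A major scale: A B C# D E F# G#
Diatonic triad on degree 3 stacks scale notes 3, 5, 7: C# E G#
C#→E = 3 semitones; C#→G# = 7 semitones → minor triad
= C# E G# (minor)


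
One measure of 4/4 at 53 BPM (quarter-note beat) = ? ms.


Quarter-note beat duration = 60000 / 53 ms
Beats per measure (4/4) = 4
One measure = 4 × 60000 / 53 = 240000 / 53 ms
= 4528.3 ms


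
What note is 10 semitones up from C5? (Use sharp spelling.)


C5: chromatic position 0 in octave 5 → absolute = 5×12 + 0 = 60
Transpose up 10: 60 + 10 = 70
70 = 5×12 + 10 → A# in octave 5
Result = A#5


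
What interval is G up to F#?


Reasoning:
Letter names: G → F spans 7 letter names → a 7th
Semitones: G → F# = 11 half-steps
A 7th of 11 semitones is a major 7th
= major 7th


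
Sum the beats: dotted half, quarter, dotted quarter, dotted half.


Step by step:
Beat values:
  dotted half = 3 beats
  quarter = 1 beat
  dotted quarter = 1.5 beats
  dotted half = 3 beats
Sum = 3 + 1 + 1.5 + 3
= 8.5 beats


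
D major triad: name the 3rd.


Working:
Major triad = root + major 3rd (4 semitones) + perfect 5th (7 semitones)
A triad on D stacks thirds, so the chord tones use letter names D-F-A
Root: D
Major 3rd above D: F#
Perfect 5th above D: A
The 3rd = F#


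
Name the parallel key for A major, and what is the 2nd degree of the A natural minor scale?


Parallel keys share the same tonic but differ in mode
A major → parallel is A minor
A natural minor scale: A B C D E F G
= A minor; 2nd degree = B


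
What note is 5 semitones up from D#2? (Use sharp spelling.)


Step by step:
D#2: chromatic position 3 in octave 2 → absolute = 2×12 + 3 = 27
Transpose up 5: 27 + 5 = 32
32 = 2×12 + 8 → G# in octave 2
Result = G#2


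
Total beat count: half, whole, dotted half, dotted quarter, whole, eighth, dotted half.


Reasoning:
Beat values:
  half = 2 beats
  whole = 4 beats
  dotted half = 3 beats
  dotted quarter = 1.5 beats
  whole = 4 beats
  eighth = 0.5 beats
  dotted half = 3 beats
Sum = 2 + 4 + 3 + 1.5 + 4 + 0.5 + 3
= 18 beats


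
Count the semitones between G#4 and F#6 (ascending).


Let's work it out.
Absolute semitone position = octave×12 + chromatic position
G#4: 4×12 + 8 = 56
F#6: 6×12 + 6 = 78
Difference = 78 - 56 = 22
= 22 semitones


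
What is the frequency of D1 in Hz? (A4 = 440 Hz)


Reasoning:
f = 440 × 2^(n/12) where n = semitones from A4
D1: -43 semitones from A4
f = 440 × 2^(-43/12)
f = 36.71 Hz


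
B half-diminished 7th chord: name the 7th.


Let's work it out.
Half-diminished 7th chord = root + minor 3rd + diminished 5th + minor 7th
Seventh chords stack in thirds, so the letter names are B-D-F-A
Root: B
Minor 3rd above B: D
Diminished 5th above B: F
Minor 7th above B: A
The 7th = A


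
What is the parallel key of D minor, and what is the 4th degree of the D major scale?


Parallel keys share the same tonic but differ in mode
D minor → parallel is D major
D major scale: D E F# G A B C#
= D major; 4th degree = G


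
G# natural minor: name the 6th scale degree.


Natural minor scale pattern: W-H-W-W-H-W-W (2-1-2-2-1-2-2 semitones)
Starting from G#:
  G# + 2 semitones → A#
  A# + 1 semitone → B
  B + 2 semitones → C#
  C# + 2 semitones → D#
  D# + 1 semitone → E
  E + 2 semitones → F#
  F# + 2 semitones → G#
Scale: G# A# B C# D# E F#
Degree 6 = E


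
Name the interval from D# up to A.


Step by step:
Letter names: D → A spans 5 letter names → a 5th
Semitones: D# → A = 6 half-steps
A 5th of 6 semitones is a diminished 5th
= diminished 5th


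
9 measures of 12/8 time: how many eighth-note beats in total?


Let's work it out.
Time signature 12/8: the bottom number 8 means the eighth note gets one count
The top number 12 means 12 eighth-note beats per measure
Total = 12 × 9 measures
= 108 eighth-note beats


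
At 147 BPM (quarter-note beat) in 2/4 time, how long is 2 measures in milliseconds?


Let's work it out.
Quarter-note beat duration = 60000 / 147 ms
Beats per measure (2/4) = 2
One measure = 2 × 60000 / 147 = 120000 / 147 ms
2 measures = 2 × 120000 / 147 = 240000 / 147
= 1632.7 ms


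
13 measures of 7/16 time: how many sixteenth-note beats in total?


Reasoning:
Time signature 7/16: the bottom number 16 means the sixteenth note gets one count
The top number 7 means 7 sixteenth-note beats per measure
Total = 7 × 13 measures
= 91 sixteenth-note beats


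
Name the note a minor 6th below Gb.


Step by step:
A 6th spans 6 letter names, so from G we land on B
A minor 6th = 8 semitones below Gb
Spell B at that pitch: Bb
= Bb


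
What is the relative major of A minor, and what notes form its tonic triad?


The relative major shares the key signature and is a minor 3rd above the minor tonic
A minor 3rd above A is C
→ relative major of A minor is C major
Tonic triad of C major = root + major 3rd + perfect 5th = C E G
= C major; triad = C E G


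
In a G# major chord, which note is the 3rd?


Step by step:
Major triad = root + major 3rd (4 semitones) + perfect 5th (7 semitones)
A triad on G# stacks thirds, so the chord tones use letter names G-B-D
Root: G#
Major 3rd above G#: B#
Perfect 5th above G#: D#
The 3rd = B#


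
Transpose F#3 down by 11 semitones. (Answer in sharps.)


Solution.
F#3: chromatic position 6 in octave 3 → absolute = 3×12 + 6 = 42
Transpose down 11: 42 - 11 = 31
31 = 2×12 + 7 → G in octave 2
Result = G2


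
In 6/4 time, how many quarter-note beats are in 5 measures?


Time signature 6/4: the bottom number 4 means the quarter note gets one count
The top number 6 means 6 quarter-note beats per measure
Total = 6 × 5 measures
= 30 quarter-note beats


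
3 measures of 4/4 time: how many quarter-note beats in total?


Working:
Time signature 4/4: the bottom number 4 means the quarter note gets one count
The top number 4 means 4 quarter-note beats per measure
Total = 4 × 3 measures
= 12 quarter-note beats


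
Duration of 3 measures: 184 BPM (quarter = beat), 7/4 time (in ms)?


Working:
Quarter-note beat duration = 60000 / 184 ms
Beats per measure (7/4) = 7
One measure = 7 × 60000 / 184 = 420000 / 184 ms
3 measures = 3 × 420000 / 184 = 1260000 / 184
= 6847.8 ms


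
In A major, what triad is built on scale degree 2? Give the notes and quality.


A major scale: A B C# D E F# G#
Diatonic triad on degree 2 stacks scale notes 2, 4, 6: B D F#
B→D = 3 semitones; B→F# = 7 semitones → minor triad
= B D F# (minor)


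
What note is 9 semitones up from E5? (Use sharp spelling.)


E5: chromatic position 4 in octave 5 → absolute = 5×12 + 4 = 64
Transpose up 9: 64 + 9 = 73
73 = 6×12 + 1 → C# in octave 6
Result = C#6


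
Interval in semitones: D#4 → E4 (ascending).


Working:
Absolute semitone position = octave×12 + chromatic position
D#4: 4×12 + 3 = 51
E4: 4×12 + 4 = 52
Difference = 52 - 51 = 1
= 1 semitone


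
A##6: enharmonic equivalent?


Enharmonic notes sound the same pitch but are spelled with different letter names
A## and B name the same pitch class
= B6


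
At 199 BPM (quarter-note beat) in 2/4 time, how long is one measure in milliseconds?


Solution.
Quarter-note beat duration = 60000 / 199 ms
Beats per measure (2/4) = 2
One measure = 2 × 60000 / 199 = 120000 / 199 ms
= 603.0 ms


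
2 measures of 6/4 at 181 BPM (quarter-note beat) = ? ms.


Quarter-note beat duration = 60000 / 181 ms
Beats per measure (6/4) = 6
One measure = 6 × 60000 / 181 = 360000 / 181 ms
2 measures = 2 × 360000 / 181 = 720000 / 181
= 3977.9 ms


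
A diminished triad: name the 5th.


Solution.
Diminished triad = root + minor 3rd (3 semitones) + diminished 5th (6 semitones)
A triad on A stacks thirds, so the chord tones use letter names A-C-E
Root: A
Minor 3rd above A: C
Diminished 5th above A: Eb
The 5th = Eb


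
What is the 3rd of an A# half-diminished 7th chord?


Solution.
Half-diminished 7th chord = root + minor 3rd + diminished 5th + minor 7th
Seventh chords stack in thirds, so the letter names are A-C-E-G
Root: A#
Minor 3rd above A#: C#
Diminished 5th above A#: E
Minor 7th above A#: G#
The 3rd = C#


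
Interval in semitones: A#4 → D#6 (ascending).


Let's work it out.
Absolute semitone position = octave×12 + chromatic position
A#4: 4×12 + 10 = 58
D#6: 6×12 + 3 = 75
Difference = 75 - 58 = 17
= 17 semitones


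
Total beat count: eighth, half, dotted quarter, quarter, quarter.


Solution.
Beat values:
  eighth = 0.5 beats
  half = 2 beats
  dotted quarter = 1.5 beats
  quarter = 1 beat
  quarter = 1 beat
Sum = 0.5 + 2 + 1.5 + 1 + 1
= 6 beats


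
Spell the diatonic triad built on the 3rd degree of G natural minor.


Solution.
G natural minor scale: G A Bb C D Eb F
Diatonic triad on degree 3 stacks scale notes 3, 5, 7: Bb D F
Bb→D = 4 semitones; Bb→F = 7 semitones → major triad
= Bb D F (major)


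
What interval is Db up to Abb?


Letter names: D → A spans 5 letter names → a 5th
Semitones: Db → Abb = 6 half-steps
A 5th of 6 semitones is a diminished 5th
= diminished 5th


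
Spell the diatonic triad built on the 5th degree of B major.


Let's work it out.
B major scale: B C# D# E F# G# A#
Diatonic triad on degree 5 stacks scale notes 5, 7, 2: F# A# C#
F#→A# = 4 semitones; F#→C# = 7 semitones → major triad
= F# A# C# (major)


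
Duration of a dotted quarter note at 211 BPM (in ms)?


Working:
One quarter-note beat = 60000 / BPM = 60000 / 211 ms
Dotted quarter note = 3/2 × quarter note
Duration = 3/2 × 60000 / 211 = 90000 / 211
= 426.5 ms


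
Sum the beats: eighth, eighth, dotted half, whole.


Reasoning:
Beat values:
  eighth = 0.5 beats
  eighth = 0.5 beats
  dotted half = 3 beats
  whole = 4 beats
Sum = 0.5 + 0.5 + 3 + 4
= 8 beats


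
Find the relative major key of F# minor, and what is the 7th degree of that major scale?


The relative major shares the key signature and is a minor 3rd above the minor tonic
A minor 3rd above F# is A
→ relative major of F# minor is A major
A major scale: A B C# D E F# G#
= A major; 7th degree = G#


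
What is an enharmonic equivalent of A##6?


Step by step:
Enharmonic notes sound the same pitch but are spelled with different letter names
A## and B name the same pitch class
= B6


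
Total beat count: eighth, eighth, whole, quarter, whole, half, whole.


Solution.
Beat values:
  eighth = 0.5 beats
  eighth = 0.5 beats
  whole = 4 beats
  quarter = 1 beat
  whole = 4 beats
  half = 2 beats
  whole = 4 beats
Sum = 0.5 + 0.5 + 4 + 1 + 4 + 2 + 4
= 16 beats


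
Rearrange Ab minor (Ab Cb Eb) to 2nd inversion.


Working:
Root position: Ab Cb Eb
2nd inversion: move root and 3rd up an octave
Bass note: Eb
Notes (bottom to top) = Eb Ab Cb


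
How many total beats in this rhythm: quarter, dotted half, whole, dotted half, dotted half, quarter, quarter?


Working:
Beat values:
  quarter = 1 beat
  dotted half = 3 beats
  whole = 4 beats
  dotted half = 3 beats
  dotted half = 3 beats
  quarter = 1 beat
  quarter = 1 beat
Sum = 1 + 3 + 4 + 3 + 3 + 1 + 1
= 16 beats


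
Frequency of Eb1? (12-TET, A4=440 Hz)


f = 440 × 2^(n/12) where n = semitones from A4
Eb1: -42 semitones from A4
f = 440 × 2^(-42/12)
f = 38.89 Hz


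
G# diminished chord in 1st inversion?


Root position: G# B D
1st inversion: move root up an octave
Bass note: B
Notes (bottom to top) = B D G#


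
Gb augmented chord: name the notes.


Working:
Augmented triad = root + major 3rd (4 semitones) + augmented 5th (8 semitones)
A triad on Gb stacks thirds, so the chord tones use letter names G-B-D
Root: Gb
Major 3rd above Gb: Bb
Augmented 5th above Gb: D
Chord = Gb Bb D


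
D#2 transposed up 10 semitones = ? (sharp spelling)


Step by step:
D#2: chromatic position 3 in octave 2 → absolute = 2×12 + 3 = 27
Transpose up 10: 27 + 10 = 37
37 = 3×12 + 1 → C# in octave 3
Result = C#3


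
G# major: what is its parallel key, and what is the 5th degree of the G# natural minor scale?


Parallel keys share the same tonic but differ in mode
G# major → parallel is G# minor
G# natural minor scale: G# A# B C# D# E F#
= G# minor; 5th degree = D#


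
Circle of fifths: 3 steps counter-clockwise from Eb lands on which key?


Reasoning:
Each counter-clockwise step moves down a perfect 5th (= up a perfect 4th)
From Eb: Eb → Ab → Db → F#/Gb
= F#/Gb


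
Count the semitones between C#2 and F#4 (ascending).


Working:
Absolute semitone position = octave×12 + chromatic position
C#2: 2×12 + 1 = 25
F#4: 4×12 + 6 = 54
Difference = 54 - 25 = 29
= 29 semitones


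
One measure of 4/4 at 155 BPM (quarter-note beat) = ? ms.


Solution.
Quarter-note beat duration = 60000 / 155 ms
Beats per measure (4/4) = 4
One measure = 4 × 60000 / 155 = 240000 / 155 ms
= 1548.4 ms


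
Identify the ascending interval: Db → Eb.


Solution.
Letter names: D → E spans 2 letter names → a 2nd
Semitones: Db → Eb = 2 half-steps
A 2nd of 2 semitones is a major 2nd
= major 2nd


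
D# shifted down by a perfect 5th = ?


Solution.
perfect 5th: 5 letter names, 7 semitones
Letter: D - 4 → G
Pitch: D# - 7 semitones, spelled as a G → G#
= G#


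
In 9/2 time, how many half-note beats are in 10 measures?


Step by step:
Time signature 9/2: the bottom number 2 means the half note gets one count
The top number 9 means 9 half-note beats per measure
Total = 9 × 10 measures
= 90 half-note beats


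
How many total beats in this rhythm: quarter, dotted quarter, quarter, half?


Beat values:
  quarter = 1 beat
  dotted quarter = 1.5 beats
  quarter = 1 beat
  half = 2 beats
Sum = 1 + 1.5 + 1 + 2
= 5.5 beats


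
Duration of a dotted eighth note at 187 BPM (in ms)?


One quarter-note beat = 60000 / BPM = 60000 / 187 ms
Dotted eighth note = 3/4 × quarter note
Duration = 3/4 × 60000 / 187 = 45000 / 187
= 240.6 ms


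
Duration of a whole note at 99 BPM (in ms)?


Step by step:
One quarter-note beat = 60000 / BPM = 60000 / 99 ms
Whole note = 4 × quarter note
Duration = 4 × 60000 / 99 = 240000 / 99
= 2424.2 ms
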